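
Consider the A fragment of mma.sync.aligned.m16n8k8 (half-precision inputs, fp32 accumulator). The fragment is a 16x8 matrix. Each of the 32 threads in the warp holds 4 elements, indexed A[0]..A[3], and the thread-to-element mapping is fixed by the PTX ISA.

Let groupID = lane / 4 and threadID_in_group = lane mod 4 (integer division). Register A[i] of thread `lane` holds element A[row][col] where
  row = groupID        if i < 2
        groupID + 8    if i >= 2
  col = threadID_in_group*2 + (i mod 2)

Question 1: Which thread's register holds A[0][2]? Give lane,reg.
r=0->g=0,rb=0  c=2->t=1,b0=0
L=0*4+1=1  i=0*2+0=0

1,0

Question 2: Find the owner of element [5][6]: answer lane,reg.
r:5=>grp=5,rB=0  c:6=>tig=3,lo=0
L=5*4+3=23  i=0*2+0=0

23,0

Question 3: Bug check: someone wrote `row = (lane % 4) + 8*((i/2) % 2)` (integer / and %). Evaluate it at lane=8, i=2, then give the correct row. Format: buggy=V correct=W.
buggy=8 correct=10

`(lane % 4) + 8*((i/2) % 2)`[8,2]->8
lane 8->8/4=2, 8 mod 4=0
i=2  r:2+8->10  c:2·0+0->0
row: 8 vs 10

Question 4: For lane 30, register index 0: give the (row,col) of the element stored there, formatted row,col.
30: grp=7,tig=2
[0] (7+0,2*2+0) = (7,4)

7,4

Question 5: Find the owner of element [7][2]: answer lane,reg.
29,0

r=7⇒gr=7,Rb=0  c=2⇒th=1,odd=0
L=7*4+1=29  i=0*2+0=0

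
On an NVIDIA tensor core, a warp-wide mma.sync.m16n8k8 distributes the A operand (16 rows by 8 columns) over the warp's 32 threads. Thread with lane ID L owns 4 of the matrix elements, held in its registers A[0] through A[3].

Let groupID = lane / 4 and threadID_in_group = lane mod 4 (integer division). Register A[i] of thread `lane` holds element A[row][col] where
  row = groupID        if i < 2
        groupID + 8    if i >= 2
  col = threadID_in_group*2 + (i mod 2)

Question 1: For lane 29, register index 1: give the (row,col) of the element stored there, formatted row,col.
lane 29⇒29/4=7, 29 mod 4=1
i=1  r:7+0⇒7  c:2·1+1⇒3

7,3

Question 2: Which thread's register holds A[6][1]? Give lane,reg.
r=6→G=6,rhi=0  c=1→T=0,p=1
L=6*4+0=24  i=0*2+1=1

24,1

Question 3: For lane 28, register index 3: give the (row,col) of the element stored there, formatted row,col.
L=28->g=28>>2=7, t=28&3=0
[3]->row 7+8=15  col 0·2+1=1

15,1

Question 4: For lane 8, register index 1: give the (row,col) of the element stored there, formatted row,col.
lane 8: g=2 (8/4), t=0 (8%4)
i=1: r=2+0=2, c=0*2+1=1

2,1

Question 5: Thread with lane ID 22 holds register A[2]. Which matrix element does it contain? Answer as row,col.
13,4

22: g=5,t=2
[2] (5+8,2*2+0) = (13,4)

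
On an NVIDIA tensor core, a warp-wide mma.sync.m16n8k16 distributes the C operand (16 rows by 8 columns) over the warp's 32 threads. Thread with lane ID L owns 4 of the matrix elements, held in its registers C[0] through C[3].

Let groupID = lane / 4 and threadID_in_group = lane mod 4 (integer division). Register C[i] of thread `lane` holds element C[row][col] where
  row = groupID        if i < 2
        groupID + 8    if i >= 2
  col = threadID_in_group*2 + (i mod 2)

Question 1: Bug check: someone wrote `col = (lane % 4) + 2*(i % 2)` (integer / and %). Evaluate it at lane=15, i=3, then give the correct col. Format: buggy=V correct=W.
buggy=5 correct=7

`(lane % 4) + 2*(i % 2)`[15,3]=>5
lane 15: grp=3 (15/4), tig=3 (15%4)
i=3: r=3+8=11, c=3*2+1=7
col: 5 vs 7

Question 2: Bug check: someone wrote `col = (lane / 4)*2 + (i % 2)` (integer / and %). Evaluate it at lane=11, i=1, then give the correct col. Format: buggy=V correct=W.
`(lane / 4)*2 + (i % 2)`[11,1]=>5
lane 11=>11/4=2, 11 mod 4=3
i=1  r:2+0=>2  c:2·3+1=>7
col: 5 vs 7

buggy=5 correct=7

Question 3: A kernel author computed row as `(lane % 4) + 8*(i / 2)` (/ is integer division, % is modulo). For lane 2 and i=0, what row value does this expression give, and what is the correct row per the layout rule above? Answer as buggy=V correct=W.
buggy=2 correct=0

`(lane % 4) + 8*(i / 2)`[2,0]⇒2
lane 2⇒2/4=0, 2 mod 4=2
i=0  r:0+0⇒0  c:2·2+0⇒4
row: 2 vs 0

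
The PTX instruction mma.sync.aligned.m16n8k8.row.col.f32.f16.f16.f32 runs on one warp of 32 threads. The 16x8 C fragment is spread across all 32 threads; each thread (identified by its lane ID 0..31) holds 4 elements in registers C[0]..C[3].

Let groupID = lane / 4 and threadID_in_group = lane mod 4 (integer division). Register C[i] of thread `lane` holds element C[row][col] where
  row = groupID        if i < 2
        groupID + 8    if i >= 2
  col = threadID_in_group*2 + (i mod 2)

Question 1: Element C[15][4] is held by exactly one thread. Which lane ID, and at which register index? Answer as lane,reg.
r: 15->gid=7,r8=1  c: 4->tid=2,i&1=0
L=7*4+2=30  i=1*2+0=2

30,2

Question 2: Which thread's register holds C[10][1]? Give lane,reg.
8,3

r=10⇒gr=2,Rb=1  c=1⇒th=0,odd=1
L=2*4+0=8  i=1*2+1=3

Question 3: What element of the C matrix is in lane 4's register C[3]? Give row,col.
L=4→G=4>>2=1, T=4&3=0
[3]→row 1+8=9  col 0·2+1=1

9,1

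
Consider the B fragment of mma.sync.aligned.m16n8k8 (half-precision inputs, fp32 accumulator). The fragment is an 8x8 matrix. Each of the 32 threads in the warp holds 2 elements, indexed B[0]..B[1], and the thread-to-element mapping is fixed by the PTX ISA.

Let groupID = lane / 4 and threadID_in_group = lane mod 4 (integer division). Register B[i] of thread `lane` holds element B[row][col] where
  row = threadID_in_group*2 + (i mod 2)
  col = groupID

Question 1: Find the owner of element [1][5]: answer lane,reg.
20,1

c:5=>grp=5  r:1=>tig=0,lo=1
L=5*4+0=20  i=1=1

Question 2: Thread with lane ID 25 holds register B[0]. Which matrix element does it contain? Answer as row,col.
25: G=6,T=1
[0] (1*2+0,6) = (2,6)

2,6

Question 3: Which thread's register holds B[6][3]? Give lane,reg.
c: 3->gid=3  r: 6->tid=3,i&1=0
L=3*4+3=15  i=0=0

15,0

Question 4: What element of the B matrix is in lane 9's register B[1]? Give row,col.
3,2

L=9=>grp=9>>2=2, tig=9&3=1
[1]=>row 1·2+1=3  col grp=2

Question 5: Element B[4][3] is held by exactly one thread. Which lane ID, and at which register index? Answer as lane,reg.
c=3⇒gr=3  r=4⇒th=2,odd=0
L=3*4+2=14  i=0=0

14,0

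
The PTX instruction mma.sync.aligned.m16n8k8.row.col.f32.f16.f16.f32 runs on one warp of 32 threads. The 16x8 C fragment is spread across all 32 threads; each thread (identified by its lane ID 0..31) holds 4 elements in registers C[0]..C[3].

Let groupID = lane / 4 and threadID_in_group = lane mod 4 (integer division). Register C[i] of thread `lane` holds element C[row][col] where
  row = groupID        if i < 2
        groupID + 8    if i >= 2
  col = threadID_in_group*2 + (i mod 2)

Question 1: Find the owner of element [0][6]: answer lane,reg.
r=0→G=0,rhi=0  c=6→T=3,p=0
L=0*4+3=3  i=0*2+0=0

3,0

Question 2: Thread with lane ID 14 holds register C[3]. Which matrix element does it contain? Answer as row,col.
lane 14=>14/4=3, 14 mod 4=2
i=3  r:3+8=>11  c:2·2+1=>5

11,5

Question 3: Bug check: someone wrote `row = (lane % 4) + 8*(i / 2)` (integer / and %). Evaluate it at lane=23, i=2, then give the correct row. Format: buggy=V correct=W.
`(lane % 4) + 8*(i / 2)`[23,2]->11
L=23->g=23>>2=5, t=23&3=3
[2]->row 5+8=13  col 3·2+0=6
row: 11 vs 13

buggy=11 correct=13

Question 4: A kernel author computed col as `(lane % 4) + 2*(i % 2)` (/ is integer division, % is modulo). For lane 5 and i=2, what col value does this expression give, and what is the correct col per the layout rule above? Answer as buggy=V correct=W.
`(lane % 4) + 2*(i % 2)`[5,2]->1
lane 5: g=1 (5/4), t=1 (5%4)
i=2: r=1+8=9, c=1*2+0=2
col: 1 vs 2

buggy=1 correct=2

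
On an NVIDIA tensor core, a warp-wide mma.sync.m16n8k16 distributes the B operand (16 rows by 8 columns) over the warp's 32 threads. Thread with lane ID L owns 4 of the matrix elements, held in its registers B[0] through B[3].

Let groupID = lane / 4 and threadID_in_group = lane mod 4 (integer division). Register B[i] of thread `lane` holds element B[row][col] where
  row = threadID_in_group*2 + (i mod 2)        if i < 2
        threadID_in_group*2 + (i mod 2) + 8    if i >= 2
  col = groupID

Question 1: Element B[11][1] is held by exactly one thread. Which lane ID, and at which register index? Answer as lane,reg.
5,3

c=1⇒gr=1  r=11⇒Rb=1,th=1,odd=1
L=1*4+1=5  i=1*2+1=3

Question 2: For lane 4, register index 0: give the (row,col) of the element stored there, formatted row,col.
4: g=1,t=0
[0] (0*2+0+0,1) = (0,1)

0,1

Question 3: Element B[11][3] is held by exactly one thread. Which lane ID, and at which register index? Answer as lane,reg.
c=3->g=3  r=11->rb=1,t=1,b0=1
L=3*4+1=13  i=1*2+1=3

13,3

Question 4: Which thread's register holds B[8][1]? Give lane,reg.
4,2

c:1=>grp=1  r:8=>rB=1,tig=0,lo=0
L=1*4+0=4  i=1*2+0=2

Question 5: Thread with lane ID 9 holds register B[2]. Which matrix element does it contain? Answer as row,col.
10,2

L=9=>grp=9>>2=2, tig=9&3=1
[2]=>row 1·2+0+8=10  col grp=2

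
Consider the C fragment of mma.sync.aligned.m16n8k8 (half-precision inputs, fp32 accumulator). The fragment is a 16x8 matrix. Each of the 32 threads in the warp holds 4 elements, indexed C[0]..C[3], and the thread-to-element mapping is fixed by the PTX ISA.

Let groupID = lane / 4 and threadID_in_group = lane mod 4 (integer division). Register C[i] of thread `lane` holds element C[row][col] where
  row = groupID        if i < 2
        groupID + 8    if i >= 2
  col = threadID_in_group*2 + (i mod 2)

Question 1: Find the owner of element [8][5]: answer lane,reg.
r=8->g=0,rb=1  c=5->t=2,b0=1
L=0*4+2=2  i=1*2+1=3

2,3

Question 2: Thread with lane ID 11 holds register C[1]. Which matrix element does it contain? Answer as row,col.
2,7

lane 11⇒11/4=2, 11 mod 4=3
i=1  r:2+0⇒2  c:2·3+1⇒7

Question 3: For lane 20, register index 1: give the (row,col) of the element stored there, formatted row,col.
20: grp=5,tig=0
[1] (5+0,0*2+1) = (5,1)

5,1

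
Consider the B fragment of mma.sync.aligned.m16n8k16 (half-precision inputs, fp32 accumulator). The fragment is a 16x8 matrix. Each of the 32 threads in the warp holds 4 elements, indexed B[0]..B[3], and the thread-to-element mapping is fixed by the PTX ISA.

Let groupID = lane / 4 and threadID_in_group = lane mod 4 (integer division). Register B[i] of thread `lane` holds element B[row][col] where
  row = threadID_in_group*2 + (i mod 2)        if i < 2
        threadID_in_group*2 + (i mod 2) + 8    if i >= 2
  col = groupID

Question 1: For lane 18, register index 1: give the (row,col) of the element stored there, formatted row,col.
5,4

lane 18: gr=4 (18/4), th=2 (18%4)
i=1: r=2*2+1+0=5, c=gr=4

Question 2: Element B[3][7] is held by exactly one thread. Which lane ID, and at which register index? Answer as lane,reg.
c: 7->gid=7  r: 3->r8=0,tid=1,i&1=1
L=7*4+1=29  i=0*2+1=1

29,1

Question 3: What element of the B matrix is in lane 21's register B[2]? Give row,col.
L=21->gid=21>>2=5, tid=21&3=1
[2]->row 1·2+0+8=10  col gid=5

10,5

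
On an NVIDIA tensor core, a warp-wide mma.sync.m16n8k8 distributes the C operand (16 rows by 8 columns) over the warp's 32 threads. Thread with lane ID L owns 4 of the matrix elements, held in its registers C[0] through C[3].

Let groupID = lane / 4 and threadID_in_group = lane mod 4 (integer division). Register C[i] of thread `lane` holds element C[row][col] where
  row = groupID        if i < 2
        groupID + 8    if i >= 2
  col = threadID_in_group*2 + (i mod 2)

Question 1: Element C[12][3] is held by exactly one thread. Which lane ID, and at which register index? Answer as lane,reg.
r=12->g=4,rb=1  c=3->t=1,b0=1
L=4*4+1=17  i=1*2+1=3

17,3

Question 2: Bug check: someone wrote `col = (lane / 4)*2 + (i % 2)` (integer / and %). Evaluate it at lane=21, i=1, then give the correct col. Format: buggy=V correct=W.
`(lane / 4)*2 + (i % 2)`[21,1]->11
lane 21->21/4=5, 21 mod 4=1
i=1  r:5+0->5  c:2·1+1->3
col: 11 vs 3

buggy=11 correct=3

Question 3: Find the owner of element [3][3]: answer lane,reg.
r=3→G=3,rhi=0  c=3→T=1,p=1
L=3*4+1=13  i=0*2+1=1

13,1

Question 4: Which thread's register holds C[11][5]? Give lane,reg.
r:11=>grp=3,rB=1  c:5=>tig=2,lo=1
L=3*4+2=14  i=1*2+1=3

14,3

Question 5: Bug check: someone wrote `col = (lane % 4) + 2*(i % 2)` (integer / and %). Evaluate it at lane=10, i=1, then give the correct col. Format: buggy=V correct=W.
`(lane % 4) + 2*(i % 2)`[10,1]=>4
L=10=>grp=10>>2=2, tig=10&3=2
[1]=>row 2+0=2  col 2·2+1=5
col: 4 vs 5

buggy=4 correct=5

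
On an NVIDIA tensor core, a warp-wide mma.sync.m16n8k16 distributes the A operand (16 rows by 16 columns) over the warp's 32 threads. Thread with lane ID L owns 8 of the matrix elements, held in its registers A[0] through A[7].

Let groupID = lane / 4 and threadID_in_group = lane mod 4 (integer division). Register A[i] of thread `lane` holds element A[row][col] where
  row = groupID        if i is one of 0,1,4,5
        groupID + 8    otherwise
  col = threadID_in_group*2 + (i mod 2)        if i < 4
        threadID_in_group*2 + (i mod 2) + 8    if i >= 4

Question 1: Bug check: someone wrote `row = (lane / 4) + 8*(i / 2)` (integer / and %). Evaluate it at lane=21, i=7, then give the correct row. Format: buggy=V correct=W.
`(lane / 4) + 8*(i / 2)`[21,7]→29
L=21→G=21>>2=5, T=21&3=1
[7]→row 5+8=13  col 1·2+1+8=11
row: 29 vs 13

buggy=29 correct=13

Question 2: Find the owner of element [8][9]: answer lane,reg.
r=8⇒gr=0,Rb=1  c=9⇒Cb=1,th=0,odd=1
L=0*4+0=0  i=1*4+1*2+1=7

0,7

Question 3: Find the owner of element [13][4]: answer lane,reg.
22,2

r=13⇒gr=5,Rb=1  c=4⇒Cb=0,th=2,odd=0
L=5*4+2=22  i=0*4+1*2+0=2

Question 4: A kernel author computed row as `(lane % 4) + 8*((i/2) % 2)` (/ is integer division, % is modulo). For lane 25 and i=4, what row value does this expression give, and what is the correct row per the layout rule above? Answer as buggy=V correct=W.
buggy=1 correct=6

`(lane % 4) + 8*((i/2) % 2)`[25,4]→1
L=25→G=25>>2=6, T=25&3=1
[4]→row 6+0=6  col 1·2+0+8=10
row: 1 vs 6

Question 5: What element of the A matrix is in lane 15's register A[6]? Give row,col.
11,14

15: gr=3,th=3
[6] (3+8,3*2+0+8) = (11,14)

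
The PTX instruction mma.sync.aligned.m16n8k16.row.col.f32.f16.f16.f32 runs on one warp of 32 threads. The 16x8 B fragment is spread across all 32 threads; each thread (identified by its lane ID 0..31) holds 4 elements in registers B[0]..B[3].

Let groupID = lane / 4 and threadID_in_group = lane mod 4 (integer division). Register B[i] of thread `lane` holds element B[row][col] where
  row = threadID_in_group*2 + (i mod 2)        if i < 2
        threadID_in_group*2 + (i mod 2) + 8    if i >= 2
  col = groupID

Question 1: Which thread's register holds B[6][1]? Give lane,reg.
7,0

c=1→G=1  r=6→rhi=0,T=3,p=0
L=1*4+3=7  i=0*2+0=0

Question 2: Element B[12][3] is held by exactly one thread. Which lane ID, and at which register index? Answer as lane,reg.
14,2

c: 3->gid=3  r: 12->r8=1,tid=2,i&1=0
L=3*4+2=14  i=1*2+0=2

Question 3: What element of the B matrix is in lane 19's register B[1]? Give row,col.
L=19⇒gr=19>>2=4, th=19&3=3
[1]⇒row 3·2+1+0=7  col gr=4

7,4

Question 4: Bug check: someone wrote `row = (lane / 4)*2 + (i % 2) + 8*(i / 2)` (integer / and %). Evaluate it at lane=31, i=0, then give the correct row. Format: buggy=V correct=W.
`(lane / 4)*2 + (i % 2) + 8*(i / 2)`[31,0]->14
lane 31: g=7 (31/4), t=3 (31%4)
i=0: r=3*2+0+0=6, c=g=7
row: 14 vs 6

buggy=14 correct=6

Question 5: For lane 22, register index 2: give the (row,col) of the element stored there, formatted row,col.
22: G=5,T=2
[2] (2*2+0+8,5) = (12,5)

12,5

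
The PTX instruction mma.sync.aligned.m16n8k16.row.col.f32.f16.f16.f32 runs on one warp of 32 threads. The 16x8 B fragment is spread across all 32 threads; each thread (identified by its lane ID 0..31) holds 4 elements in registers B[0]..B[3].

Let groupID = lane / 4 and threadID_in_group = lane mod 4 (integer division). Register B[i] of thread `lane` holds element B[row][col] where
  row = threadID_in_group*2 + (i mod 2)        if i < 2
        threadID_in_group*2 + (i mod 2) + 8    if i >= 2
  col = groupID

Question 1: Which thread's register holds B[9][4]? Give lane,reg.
c: 4->gid=4  r: 9->r8=1,tid=0,i&1=1
L=4*4+0=16  i=1*2+1=3

16,3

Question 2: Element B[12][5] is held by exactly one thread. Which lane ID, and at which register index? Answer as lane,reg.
22,2

c=5→G=5  r=12→rhi=1,T=2,p=0
L=5*4+2=22  i=1*2+0=2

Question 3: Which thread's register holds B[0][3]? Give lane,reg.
12,0

c=3→G=3  r=0→rhi=0,T=0,p=0
L=3*4+0=12  i=0*2+0=0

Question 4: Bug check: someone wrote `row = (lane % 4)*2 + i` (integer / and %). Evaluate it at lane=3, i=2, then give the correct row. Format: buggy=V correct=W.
buggy=8 correct=14

`(lane % 4)*2 + i`[3,2]→8
3: G=0,T=3
[2] (3*2+0+8,0) = (14,0)
row: 8 vs 14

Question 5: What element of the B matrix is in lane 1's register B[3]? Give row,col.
11,0

lane 1: g=0 (1/4), t=1 (1%4)
i=3: r=1*2+1+8=11, c=g=0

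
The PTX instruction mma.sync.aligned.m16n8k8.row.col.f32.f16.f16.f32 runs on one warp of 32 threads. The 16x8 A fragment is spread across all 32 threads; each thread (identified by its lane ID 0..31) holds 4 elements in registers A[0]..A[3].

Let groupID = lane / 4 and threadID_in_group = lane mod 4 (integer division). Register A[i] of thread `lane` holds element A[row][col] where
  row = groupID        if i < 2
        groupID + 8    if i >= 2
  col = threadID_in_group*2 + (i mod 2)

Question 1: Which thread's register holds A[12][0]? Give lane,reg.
r=12⇒gr=4,Rb=1  c=0⇒th=0,odd=0
L=4*4+0=16  i=1*2+0=2

16,2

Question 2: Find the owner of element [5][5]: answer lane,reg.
r: 5->gid=5,r8=0  c: 5->tid=2,i&1=1
L=5*4+2=22  i=0*2+1=1

22,1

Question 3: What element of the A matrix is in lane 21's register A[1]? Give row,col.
21: gid=5,tid=1
[1] (5+0,1*2+1) = (5,3)

5,3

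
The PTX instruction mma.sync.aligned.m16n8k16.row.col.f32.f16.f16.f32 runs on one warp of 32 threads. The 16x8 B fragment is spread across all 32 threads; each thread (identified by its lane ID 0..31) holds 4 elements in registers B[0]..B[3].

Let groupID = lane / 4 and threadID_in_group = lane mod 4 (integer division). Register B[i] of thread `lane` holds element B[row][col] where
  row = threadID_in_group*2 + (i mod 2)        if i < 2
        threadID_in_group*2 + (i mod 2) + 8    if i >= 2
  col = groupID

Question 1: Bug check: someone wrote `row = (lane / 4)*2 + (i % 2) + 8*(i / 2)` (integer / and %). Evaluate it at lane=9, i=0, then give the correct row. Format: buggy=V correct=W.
`(lane / 4)*2 + (i % 2) + 8*(i / 2)`[9,0]->4
9: g=2,t=1
[0] (1*2+0+0,2) = (2,2)
row: 4 vs 2

buggy=4 correct=2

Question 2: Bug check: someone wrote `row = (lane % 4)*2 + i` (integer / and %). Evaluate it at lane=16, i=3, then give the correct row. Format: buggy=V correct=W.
`(lane % 4)*2 + i`[16,3]→3
lane 16→16/4=4, 16 mod 4=0
i=3  r:2·0+1+8→9  c:4
row: 3 vs 9

buggy=3 correct=9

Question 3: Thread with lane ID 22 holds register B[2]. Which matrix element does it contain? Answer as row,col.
12,5

lane 22: gid=5 (22/4), tid=2 (22%4)
i=2: r=2*2+0+8=12, c=gid=5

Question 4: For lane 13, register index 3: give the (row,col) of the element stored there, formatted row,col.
11,3

lane 13: G=3 (13/4), T=1 (13%4)
i=3: r=1*2+1+8=11, c=G=3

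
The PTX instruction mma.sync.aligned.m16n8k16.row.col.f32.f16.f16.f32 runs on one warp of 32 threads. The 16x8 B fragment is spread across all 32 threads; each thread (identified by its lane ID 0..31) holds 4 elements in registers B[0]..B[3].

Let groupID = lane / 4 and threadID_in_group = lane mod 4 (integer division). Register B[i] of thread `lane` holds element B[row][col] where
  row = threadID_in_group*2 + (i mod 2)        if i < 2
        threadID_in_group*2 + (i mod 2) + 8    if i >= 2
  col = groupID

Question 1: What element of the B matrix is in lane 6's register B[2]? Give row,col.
6: g=1,t=2
[2] (2*2+0+8,1) = (12,1)

12,1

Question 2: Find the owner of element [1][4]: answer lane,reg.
16,1

c: 4->gid=4  r: 1->r8=0,tid=0,i&1=1
L=4*4+0=16  i=0*2+1=1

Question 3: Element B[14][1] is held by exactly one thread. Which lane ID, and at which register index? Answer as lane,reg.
c=1→G=1  r=14→rhi=1,T=3,p=0
L=1*4+3=7  i=1*2+0=2

7,2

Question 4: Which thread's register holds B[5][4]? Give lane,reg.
18,1

c:4=>grp=4  r:5=>rB=0,tig=2,lo=1
L=4*4+2=18  i=0*2+1=1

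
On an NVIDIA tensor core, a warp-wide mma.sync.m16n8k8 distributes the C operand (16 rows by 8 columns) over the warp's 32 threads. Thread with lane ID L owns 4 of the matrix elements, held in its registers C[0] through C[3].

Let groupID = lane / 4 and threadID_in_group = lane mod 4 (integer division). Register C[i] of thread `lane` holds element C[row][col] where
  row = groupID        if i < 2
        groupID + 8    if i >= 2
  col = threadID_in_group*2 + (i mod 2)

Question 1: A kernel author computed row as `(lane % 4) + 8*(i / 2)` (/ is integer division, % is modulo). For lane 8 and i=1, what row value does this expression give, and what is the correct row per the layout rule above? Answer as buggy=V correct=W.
`(lane % 4) + 8*(i / 2)`[8,1]->0
lane 8: gid=2 (8/4), tid=0 (8%4)
i=1: r=2+0=2, c=0*2+1=1
row: 0 vs 2

buggy=0 correct=2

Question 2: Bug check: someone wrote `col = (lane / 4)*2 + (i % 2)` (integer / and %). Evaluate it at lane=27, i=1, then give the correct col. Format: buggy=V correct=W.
`(lane / 4)*2 + (i % 2)`[27,1]=>13
L=27=>grp=27>>2=6, tig=27&3=3
[1]=>row 6+0=6  col 3·2+1=7
col: 13 vs 7

buggy=13 correct=7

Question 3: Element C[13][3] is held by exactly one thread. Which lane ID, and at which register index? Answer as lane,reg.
r:13=>grp=5,rB=1  c:3=>tig=1,lo=1
L=5*4+1=21  i=1*2+1=3

21,3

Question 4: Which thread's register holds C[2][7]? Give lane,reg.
11,1

r=2->g=2,rb=0  c=7->t=3,b0=1
L=2*4+3=11  i=0*2+1=1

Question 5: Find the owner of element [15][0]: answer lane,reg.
r=15⇒gr=7,Rb=1  c=0⇒th=0,odd=0
L=7*4+0=28  i=1*2+0=2

28,2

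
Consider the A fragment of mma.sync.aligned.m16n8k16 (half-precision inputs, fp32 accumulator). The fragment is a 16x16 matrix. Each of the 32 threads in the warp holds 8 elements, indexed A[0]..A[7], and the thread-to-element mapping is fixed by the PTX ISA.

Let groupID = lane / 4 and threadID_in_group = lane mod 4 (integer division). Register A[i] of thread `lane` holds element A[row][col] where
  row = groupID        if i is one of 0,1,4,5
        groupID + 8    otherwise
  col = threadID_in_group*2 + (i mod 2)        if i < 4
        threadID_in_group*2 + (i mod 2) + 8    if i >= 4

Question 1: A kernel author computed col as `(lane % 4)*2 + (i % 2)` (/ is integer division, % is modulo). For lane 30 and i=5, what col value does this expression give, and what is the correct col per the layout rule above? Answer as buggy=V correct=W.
buggy=5 correct=13

`(lane % 4)*2 + (i % 2)`[30,5]->5
L=30->g=30>>2=7, t=30&3=2
[5]->row 7+0=7  col 2·2+1+8=13
col: 5 vs 13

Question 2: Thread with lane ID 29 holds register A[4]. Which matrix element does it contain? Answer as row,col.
lane 29: gid=7 (29/4), tid=1 (29%4)
i=4: r=7+0=7, c=1*2+0+8=10

7,10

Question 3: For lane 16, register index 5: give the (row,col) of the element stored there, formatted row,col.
4,9

16: G=4,T=0
[5] (4+0,0*2+1+8) = (4,9)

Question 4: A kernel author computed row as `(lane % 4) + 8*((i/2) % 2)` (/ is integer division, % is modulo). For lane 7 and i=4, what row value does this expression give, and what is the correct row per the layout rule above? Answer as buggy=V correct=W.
`(lane % 4) + 8*((i/2) % 2)`[7,4]→3
lane 7: G=1 (7/4), T=3 (7%4)
i=4: r=1+0=1, c=3*2+0+8=14
row: 3 vs 1

buggy=3 correct=1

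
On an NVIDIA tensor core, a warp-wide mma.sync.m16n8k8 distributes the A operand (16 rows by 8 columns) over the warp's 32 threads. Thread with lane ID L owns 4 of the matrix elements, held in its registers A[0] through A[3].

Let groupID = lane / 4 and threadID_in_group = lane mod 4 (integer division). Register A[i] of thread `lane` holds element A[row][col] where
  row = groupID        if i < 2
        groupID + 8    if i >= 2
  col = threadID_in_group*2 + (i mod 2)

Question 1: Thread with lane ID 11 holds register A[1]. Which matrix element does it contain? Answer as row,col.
2,7

lane 11: g=2 (11/4), t=3 (11%4)
i=1: r=2+0=2, c=3*2+1=7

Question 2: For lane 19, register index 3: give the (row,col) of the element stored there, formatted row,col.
19: G=4,T=3
[3] (4+8,3*2+1) = (12,7)

12,7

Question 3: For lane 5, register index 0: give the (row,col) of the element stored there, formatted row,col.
lane 5: gr=1 (5/4), th=1 (5%4)
i=0: r=1+0=1, c=1*2+0=2

1,2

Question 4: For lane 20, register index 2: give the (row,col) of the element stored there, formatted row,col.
13,0

L=20⇒gr=20>>2=5, th=20&3=0
[2]⇒row 5+8=13  col 0·2+0=0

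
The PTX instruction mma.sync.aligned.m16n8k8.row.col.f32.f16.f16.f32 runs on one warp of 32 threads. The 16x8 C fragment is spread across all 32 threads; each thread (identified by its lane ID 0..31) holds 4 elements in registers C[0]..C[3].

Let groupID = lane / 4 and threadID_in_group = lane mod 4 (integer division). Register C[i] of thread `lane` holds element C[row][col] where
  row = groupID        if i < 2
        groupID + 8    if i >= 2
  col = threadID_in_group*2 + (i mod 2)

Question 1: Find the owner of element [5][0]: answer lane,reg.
r=5→G=5,rhi=0  c=0→T=0,p=0
L=5*4+0=20  i=0*2+0=0

20,0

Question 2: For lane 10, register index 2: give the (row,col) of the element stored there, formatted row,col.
lane 10⇒10/4=2, 10 mod 4=2
i=2  r:2+8⇒10  c:2·2+0⇒4

10,4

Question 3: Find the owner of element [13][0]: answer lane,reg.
r=13→G=5,rhi=1  c=0→T=0,p=0
L=5*4+0=20  i=1*2+0=2

20,2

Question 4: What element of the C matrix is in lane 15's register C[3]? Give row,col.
11,7

lane 15: gr=3 (15/4), th=3 (15%4)
i=3: r=3+8=11, c=3*2+1=7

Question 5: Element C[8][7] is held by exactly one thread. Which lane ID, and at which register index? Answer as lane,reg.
r:8=>grp=0,rB=1  c:7=>tig=3,lo=1
L=0*4+3=3  i=1*2+1=3

3,3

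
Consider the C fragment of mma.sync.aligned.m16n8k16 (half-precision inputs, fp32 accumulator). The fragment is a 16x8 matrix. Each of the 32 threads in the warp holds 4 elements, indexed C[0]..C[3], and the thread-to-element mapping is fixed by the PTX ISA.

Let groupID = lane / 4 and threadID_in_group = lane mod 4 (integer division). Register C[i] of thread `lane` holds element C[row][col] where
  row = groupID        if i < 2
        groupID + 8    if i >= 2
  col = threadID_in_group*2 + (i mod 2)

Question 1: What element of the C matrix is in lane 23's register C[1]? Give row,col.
5,7

lane 23→23/4=5, 23 mod 4=3
i=1  r:5+0→5  c:2·3+1→7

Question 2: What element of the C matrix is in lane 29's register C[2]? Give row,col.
15,2

29: gr=7,th=1
[2] (7+8,1*2+0) = (15,2)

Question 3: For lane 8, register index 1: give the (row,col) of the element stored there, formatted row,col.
2,1

L=8=>grp=8>>2=2, tig=8&3=0
[1]=>row 2+0=2  col 0·2+1=1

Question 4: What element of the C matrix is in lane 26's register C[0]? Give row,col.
L=26->gid=26>>2=6, tid=26&3=2
[0]->row 6+0=6  col 2·2+0=4

6,4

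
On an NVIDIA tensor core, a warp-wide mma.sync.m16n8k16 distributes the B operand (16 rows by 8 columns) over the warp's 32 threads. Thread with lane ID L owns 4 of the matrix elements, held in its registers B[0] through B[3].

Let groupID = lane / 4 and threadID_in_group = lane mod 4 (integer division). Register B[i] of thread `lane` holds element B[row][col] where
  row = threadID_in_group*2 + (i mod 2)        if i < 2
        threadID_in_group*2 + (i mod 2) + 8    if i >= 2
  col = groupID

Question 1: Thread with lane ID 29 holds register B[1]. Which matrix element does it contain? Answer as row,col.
lane 29: gid=7 (29/4), tid=1 (29%4)
i=1: r=1*2+1+0=3, c=gid=7

3,7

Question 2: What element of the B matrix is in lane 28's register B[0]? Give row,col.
0,7

L=28->gid=28>>2=7, tid=28&3=0
[0]->row 0·2+0+0=0  col gid=7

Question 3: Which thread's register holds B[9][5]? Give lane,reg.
20,3

c:5=>grp=5  r:9=>rB=1,tig=0,lo=1
L=5*4+0=20  i=1*2+1=3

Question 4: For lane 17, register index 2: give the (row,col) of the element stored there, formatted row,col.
L=17->gid=17>>2=4, tid=17&3=1
[2]->row 1·2+0+8=10  col gid=4

10,4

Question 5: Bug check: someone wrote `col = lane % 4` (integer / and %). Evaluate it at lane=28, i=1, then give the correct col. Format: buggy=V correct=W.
buggy=0 correct=7

`lane % 4`[28,1]⇒0
lane 28: gr=7 (28/4), th=0 (28%4)
i=1: r=0*2+1+0=1, c=gr=7
col: 0 vs 7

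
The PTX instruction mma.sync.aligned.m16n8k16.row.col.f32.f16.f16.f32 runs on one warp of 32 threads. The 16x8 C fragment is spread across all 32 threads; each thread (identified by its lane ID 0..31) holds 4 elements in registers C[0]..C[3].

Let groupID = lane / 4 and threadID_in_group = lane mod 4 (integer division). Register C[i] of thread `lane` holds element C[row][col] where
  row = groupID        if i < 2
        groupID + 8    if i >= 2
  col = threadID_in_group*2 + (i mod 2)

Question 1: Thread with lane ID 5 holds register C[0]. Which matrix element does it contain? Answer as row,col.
lane 5=>5/4=1, 5 mod 4=1
i=0  r:1+0=>1  c:2·1+0=>2

1,2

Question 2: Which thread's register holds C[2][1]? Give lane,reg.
8,1

r: 2->gid=2,r8=0  c: 1->tid=0,i&1=1
L=2*4+0=8  i=0*2+1=1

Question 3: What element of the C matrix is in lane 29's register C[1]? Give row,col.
lane 29: g=7 (29/4), t=1 (29%4)
i=1: r=7+0=7, c=1*2+1=3

7,3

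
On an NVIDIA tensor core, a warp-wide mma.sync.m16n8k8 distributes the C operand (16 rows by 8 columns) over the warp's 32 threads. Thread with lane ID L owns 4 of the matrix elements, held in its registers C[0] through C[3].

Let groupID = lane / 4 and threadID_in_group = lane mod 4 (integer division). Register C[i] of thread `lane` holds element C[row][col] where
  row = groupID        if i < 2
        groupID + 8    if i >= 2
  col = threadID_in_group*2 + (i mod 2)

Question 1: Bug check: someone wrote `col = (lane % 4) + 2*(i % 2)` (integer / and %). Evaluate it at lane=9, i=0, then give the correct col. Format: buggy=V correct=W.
buggy=1 correct=2

`(lane % 4) + 2*(i % 2)`[9,0]->1
L=9->g=9>>2=2, t=9&3=1
[0]->row 2+0=2  col 1·2+0=2
col: 1 vs 2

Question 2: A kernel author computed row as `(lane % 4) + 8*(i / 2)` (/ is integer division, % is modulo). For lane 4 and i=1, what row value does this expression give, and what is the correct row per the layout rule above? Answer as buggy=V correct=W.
`(lane % 4) + 8*(i / 2)`[4,1]->0
4: g=1,t=0
[1] (1+0,0*2+1) = (1,1)
row: 0 vs 1

buggy=0 correct=1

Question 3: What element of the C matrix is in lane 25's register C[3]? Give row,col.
lane 25=>25/4=6, 25 mod 4=1
i=3  r:6+8=>14  c:2·1+1=>3

14,3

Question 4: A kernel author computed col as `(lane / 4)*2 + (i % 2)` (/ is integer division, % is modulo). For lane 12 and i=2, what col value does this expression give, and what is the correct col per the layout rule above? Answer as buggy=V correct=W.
`(lane / 4)*2 + (i % 2)`[12,2]->6
lane 12->12/4=3, 12 mod 4=0
i=2  r:3+8->11  c:2·0+0->0
col: 6 vs 0

buggy=6 correct=0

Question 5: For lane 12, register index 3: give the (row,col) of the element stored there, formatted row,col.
lane 12=>12/4=3, 12 mod 4=0
i=3  r:3+8=>11  c:2·0+1=>1

11,1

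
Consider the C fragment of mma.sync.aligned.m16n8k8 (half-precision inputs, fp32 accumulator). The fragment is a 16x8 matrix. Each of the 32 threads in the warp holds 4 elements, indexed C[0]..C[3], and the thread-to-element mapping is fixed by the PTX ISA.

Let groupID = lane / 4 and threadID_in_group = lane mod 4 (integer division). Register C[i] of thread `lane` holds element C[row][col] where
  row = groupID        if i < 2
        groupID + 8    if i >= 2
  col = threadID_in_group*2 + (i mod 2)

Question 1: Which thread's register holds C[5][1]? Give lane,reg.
20,1

r=5→G=5,rhi=0  c=1→T=0,p=1
L=5*4+0=20  i=0*2+1=1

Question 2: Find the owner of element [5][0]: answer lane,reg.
r: 5->gid=5,r8=0  c: 0->tid=0,i&1=0
L=5*4+0=20  i=0*2+0=0

20,0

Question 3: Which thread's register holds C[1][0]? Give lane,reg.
r: 1->gid=1,r8=0  c: 0->tid=0,i&1=0
L=1*4+0=4  i=0*2+0=0

4,0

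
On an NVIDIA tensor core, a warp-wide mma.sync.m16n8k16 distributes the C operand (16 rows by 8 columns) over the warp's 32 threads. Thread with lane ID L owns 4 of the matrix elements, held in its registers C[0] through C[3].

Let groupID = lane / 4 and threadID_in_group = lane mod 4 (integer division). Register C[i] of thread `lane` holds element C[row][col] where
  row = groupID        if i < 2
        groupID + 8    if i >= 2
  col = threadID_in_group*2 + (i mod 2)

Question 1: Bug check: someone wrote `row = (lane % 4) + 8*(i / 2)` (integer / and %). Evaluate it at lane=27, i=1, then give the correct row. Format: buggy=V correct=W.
`(lane % 4) + 8*(i / 2)`[27,1]→3
L=27→G=27>>2=6, T=27&3=3
[1]→row 6+0=6  col 3·2+1=7
row: 3 vs 6

buggy=3 correct=6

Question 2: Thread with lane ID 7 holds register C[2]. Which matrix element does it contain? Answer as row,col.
7: gid=1,tid=3
[2] (1+8,3*2+0) = (9,6)

9,6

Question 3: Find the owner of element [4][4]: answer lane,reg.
18,0

r:4=>grp=4,rB=0  c:4=>tig=2,lo=0
L=4*4+2=18  i=0*2+0=0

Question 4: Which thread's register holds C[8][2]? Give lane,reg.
1,2

r:8=>grp=0,rB=1  c:2=>tig=1,lo=0
L=0*4+1=1  i=1*2+0=2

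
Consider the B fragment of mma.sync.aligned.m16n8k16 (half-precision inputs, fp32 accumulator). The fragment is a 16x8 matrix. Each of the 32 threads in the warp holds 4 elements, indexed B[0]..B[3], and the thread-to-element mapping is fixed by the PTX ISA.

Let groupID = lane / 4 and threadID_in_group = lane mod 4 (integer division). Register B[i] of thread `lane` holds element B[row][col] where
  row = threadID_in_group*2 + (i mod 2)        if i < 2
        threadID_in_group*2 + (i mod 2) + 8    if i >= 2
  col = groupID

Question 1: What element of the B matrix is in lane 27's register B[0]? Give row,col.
6,6

27: grp=6,tig=3
[0] (3*2+0+0,6) = (6,6)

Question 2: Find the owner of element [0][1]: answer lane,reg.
4,0

c:1=>grp=1  r:0=>rB=0,tig=0,lo=0
L=1*4+0=4  i=0*2+0=0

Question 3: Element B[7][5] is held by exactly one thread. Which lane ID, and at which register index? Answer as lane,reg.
23,1

c=5->g=5  r=7->rb=0,t=3,b0=1
L=5*4+3=23  i=0*2+1=1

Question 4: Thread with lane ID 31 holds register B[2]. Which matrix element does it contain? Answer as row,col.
L=31→G=31>>2=7, T=31&3=3
[2]→row 3·2+0+8=14  col G=7

14,7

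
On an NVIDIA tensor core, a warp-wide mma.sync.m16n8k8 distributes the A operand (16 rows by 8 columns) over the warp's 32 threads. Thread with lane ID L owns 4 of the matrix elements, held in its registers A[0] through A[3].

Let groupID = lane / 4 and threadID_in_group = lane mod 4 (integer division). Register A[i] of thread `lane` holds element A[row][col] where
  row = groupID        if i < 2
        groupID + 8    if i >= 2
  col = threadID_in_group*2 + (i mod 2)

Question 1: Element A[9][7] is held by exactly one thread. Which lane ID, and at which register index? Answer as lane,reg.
7,3

r: 9->gid=1,r8=1  c: 7->tid=3,i&1=1
L=1*4+3=7  i=1*2+1=3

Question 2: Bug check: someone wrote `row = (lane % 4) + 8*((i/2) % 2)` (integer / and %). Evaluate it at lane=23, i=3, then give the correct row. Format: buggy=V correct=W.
`(lane % 4) + 8*((i/2) % 2)`[23,3]->11
lane 23->23/4=5, 23 mod 4=3
i=3  r:5+8->13  c:2·3+1->7
row: 11 vs 13

buggy=11 correct=13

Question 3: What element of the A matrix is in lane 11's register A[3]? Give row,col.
lane 11=>11/4=2, 11 mod 4=3
i=3  r:2+8=>10  c:2·3+1=>7

10,7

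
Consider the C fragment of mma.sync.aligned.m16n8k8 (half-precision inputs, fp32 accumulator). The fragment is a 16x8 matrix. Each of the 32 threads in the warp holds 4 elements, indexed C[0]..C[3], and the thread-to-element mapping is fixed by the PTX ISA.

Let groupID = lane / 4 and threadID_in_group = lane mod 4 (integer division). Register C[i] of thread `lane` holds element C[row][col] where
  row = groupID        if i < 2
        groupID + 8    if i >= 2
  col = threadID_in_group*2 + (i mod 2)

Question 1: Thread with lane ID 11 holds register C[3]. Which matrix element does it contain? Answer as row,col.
10,7

L=11->g=11>>2=2, t=11&3=3
[3]->row 2+8=10  col 3·2+1=7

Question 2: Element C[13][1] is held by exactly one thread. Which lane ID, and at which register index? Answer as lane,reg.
r=13⇒gr=5,Rb=1  c=1⇒th=0,odd=1
L=5*4+0=20  i=1*2+1=3

20,3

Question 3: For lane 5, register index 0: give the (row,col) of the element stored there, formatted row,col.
lane 5->5/4=1, 5 mod 4=1
i=0  r:1+0->1  c:2·1+0->2

1,2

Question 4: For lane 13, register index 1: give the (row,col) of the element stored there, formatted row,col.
3,3

L=13→G=13>>2=3, T=13&3=1
[1]→row 3+0=3  col 1·2+1=3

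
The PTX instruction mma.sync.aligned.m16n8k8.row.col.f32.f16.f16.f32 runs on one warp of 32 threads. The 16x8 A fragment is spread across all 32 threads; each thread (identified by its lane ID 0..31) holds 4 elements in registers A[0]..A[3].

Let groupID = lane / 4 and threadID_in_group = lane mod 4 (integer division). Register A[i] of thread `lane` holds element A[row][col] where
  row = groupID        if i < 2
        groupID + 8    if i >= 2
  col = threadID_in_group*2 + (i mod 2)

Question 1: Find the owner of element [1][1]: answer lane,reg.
r=1→G=1,rhi=0  c=1→T=0,p=1
L=1*4+0=4  i=0*2+1=1

4,1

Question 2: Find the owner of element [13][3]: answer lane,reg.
21,3

r=13->g=5,rb=1  c=3->t=1,b0=1
L=5*4+1=21  i=1*2+1=3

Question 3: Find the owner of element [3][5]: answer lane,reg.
14,1

r=3⇒gr=3,Rb=0  c=5⇒th=2,odd=1
L=3*4+2=14  i=0*2+1=1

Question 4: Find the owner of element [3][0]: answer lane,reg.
r:3=>grp=3,rB=0  c:0=>tig=0,lo=0
L=3*4+0=12  i=0*2+0=0

12,0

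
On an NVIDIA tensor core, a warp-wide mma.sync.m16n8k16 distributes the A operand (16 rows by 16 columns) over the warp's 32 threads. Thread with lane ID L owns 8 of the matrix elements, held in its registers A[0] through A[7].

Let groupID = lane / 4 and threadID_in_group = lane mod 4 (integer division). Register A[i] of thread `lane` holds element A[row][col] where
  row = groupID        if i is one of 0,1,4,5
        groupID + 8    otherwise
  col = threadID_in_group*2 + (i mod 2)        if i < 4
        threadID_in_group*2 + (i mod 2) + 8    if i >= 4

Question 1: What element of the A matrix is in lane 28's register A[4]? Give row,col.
7,8

lane 28=>28/4=7, 28 mod 4=0
i=4  r:7+0=>7  c:2·0+0+8=>8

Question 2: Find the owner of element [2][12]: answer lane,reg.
10,4

r=2→G=2,rhi=0  c=12→chi=1,T=2,p=0
L=2*4+2=10  i=1*4+0*2+0=4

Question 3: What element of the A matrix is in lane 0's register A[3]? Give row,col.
8,1

lane 0→0/4=0, 0 mod 4=0
i=3  r:0+8→8  c:2·0+1+0→1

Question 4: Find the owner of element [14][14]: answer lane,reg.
r=14->g=6,rb=1  c=14->cb=1,t=3,b0=0
L=6*4+3=27  i=1*4+1*2+0=6

27,6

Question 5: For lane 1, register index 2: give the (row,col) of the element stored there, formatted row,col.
lane 1→1/4=0, 1 mod 4=1
i=2  r:0+8→8  c:2·1+0+0→2

8,2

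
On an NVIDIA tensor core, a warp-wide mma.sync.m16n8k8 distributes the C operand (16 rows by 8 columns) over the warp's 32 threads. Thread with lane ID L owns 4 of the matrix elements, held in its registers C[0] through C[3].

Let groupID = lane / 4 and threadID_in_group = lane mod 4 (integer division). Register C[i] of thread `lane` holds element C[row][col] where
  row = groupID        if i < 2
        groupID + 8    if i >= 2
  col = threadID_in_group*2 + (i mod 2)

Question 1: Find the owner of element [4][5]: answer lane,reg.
18,1

r: 4->gid=4,r8=0  c: 5->tid=2,i&1=1
L=4*4+2=18  i=0*2+1=1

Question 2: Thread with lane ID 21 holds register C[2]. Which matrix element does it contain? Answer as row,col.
21: gr=5,th=1
[2] (5+8,1*2+0) = (13,2)

13,2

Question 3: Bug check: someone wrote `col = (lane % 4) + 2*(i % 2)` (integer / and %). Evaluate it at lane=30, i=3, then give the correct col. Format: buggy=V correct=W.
buggy=4 correct=5

`(lane % 4) + 2*(i % 2)`[30,3]=>4
30: grp=7,tig=2
[3] (7+8,2*2+1) = (15,5)
col: 4 vs 5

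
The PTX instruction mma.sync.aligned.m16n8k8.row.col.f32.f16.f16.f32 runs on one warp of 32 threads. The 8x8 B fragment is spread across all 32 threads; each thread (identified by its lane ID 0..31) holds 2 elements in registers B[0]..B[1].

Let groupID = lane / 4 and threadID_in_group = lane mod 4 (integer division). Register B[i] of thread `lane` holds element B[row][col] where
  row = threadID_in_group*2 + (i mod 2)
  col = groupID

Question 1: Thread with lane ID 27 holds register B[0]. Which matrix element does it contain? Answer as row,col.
6,6

lane 27: g=6 (27/4), t=3 (27%4)
i=0: r=3*2+0=6, c=g=6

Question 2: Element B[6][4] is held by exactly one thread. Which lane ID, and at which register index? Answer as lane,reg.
c:4=>grp=4  r:6=>tig=3,lo=0
L=4*4+3=19  i=0=0

19,0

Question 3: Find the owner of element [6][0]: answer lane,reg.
c=0⇒gr=0  r=6⇒th=3,odd=0
L=0*4+3=3  i=0=0

3,0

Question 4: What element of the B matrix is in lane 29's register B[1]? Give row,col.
29: G=7,T=1
[1] (1*2+1,7) = (3,7)

3,7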